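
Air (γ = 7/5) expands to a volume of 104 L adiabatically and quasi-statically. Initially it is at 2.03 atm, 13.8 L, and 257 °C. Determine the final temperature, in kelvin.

T₂ ≈ 236 K

For a reversible adiabat TV^(γ−1) is constant, so T₂ = T₁ (V₁/V₂)^(γ−1).
T₁ = 257 °C = 530.1 K.
T₂ = 530.1 × (13.8/104)^(2/5) = 236.3 K.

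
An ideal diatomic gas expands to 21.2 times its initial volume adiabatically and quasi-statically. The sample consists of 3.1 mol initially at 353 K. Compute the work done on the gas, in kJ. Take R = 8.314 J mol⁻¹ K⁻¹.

For a reversible adiabat TV^(γ−1) is constant, so T₂ = T₁ (V₁/V₂)^(γ−1).
γ = 7/5 for a diatomic ideal gas, so γ−1 = 2/5.
T₂ = 353 × (1/21.2)^(2/5) = 104 K.
Q = 0, so ΔU = W_on_gas = nCᵥΔT with Cᵥ = R/(γ−1) = 20.79 J/(mol·K).
ΔU = 3.1 × 20.79 × (104 − 353) = -16040 J.

W ≈ -16.0 kJ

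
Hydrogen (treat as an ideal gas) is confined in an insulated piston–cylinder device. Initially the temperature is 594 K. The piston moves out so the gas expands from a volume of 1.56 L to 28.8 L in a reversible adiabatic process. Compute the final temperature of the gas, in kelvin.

T₂ ≈ 185 K

Adiabatic: T₁V₁^(γ−1) = T₂V₂^(γ−1) ⇒ T₂ = T₁ (V₁/V₂)^(γ−1).
For a diatomic ideal gas γ = 7/5, so γ−1 = 2/5.
T₂ = 594 × (1.56/28.8)^(2/5) = 185 K.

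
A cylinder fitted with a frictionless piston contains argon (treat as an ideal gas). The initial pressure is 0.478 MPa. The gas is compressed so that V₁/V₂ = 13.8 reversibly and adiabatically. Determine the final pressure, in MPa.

Since PV^γ is constant along a reversible adiabat, P₂ = P₁ (V₁/V₂)^γ.
For a monatomic ideal gas γ = 5/3.
P₂ = 0.478 × 13.8^(5/3) = 37.95 MPa.

P₂ ≈ 38.0 MPa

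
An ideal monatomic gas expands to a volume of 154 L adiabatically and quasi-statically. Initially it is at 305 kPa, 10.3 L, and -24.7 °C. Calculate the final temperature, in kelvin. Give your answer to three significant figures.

T₂ ≈ 40.9 K

Adiabatic: T₁V₁^(γ−1) = T₂V₂^(γ−1) ⇒ T₂ = T₁ (V₁/V₂)^(γ−1).
γ = 5/3 for a monatomic ideal gas.
T₁ = -24.7 °C = 248.4 K.
T₂ = 248.4 × (10.3/154)^(2/3) = 40.94 K.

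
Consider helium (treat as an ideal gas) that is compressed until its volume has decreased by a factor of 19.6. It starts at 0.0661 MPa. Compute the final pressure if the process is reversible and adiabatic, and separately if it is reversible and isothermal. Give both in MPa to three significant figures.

adiabatic: 9.42 MPa; isothermal: 1.30 MPa

For a monatomic ideal gas γ = 5/3.
Isothermal: P₂ = P₁(V₁/V₂) = 0.0661×19.6 = 1.296 MPa.
Adiabatic: P₂ = P₁(V₁/V₂)^γ = 0.0661×19.6^(5/3) = 9.418 MPa.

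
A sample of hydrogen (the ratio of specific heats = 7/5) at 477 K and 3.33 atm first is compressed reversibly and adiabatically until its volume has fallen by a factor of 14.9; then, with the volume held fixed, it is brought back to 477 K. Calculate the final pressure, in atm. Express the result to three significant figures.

Adiabatic step (PV^γ = const): P₂ = 3.33×14.9^(7/5) = 146.2 atm; T₂ = 477×14.9^(2/5) = 1405 K.
Isochoric: P₃ = P₂(T₃/T₂) = 146.2 × (477/1405) = 49.62 atm.

P₃ ≈ 49.6 atm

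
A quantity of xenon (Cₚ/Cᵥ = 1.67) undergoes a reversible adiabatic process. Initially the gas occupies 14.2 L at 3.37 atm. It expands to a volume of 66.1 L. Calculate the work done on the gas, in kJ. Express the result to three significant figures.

P₂ = P₁(V₁/V₂)^γ = 3.37×(14.2/66.1)^(1.67) = 0.2584 atm.
For a reversible adiabat, W_by_gas = (P₁V₁ − P₂V₂)/(γ−1).
W_by = (341500×0.0142 − 26180×0.0661) / (0.67) = 4654 J.
W_on_gas = −W_by = -4654 J.

W ≈ -4.65 kJ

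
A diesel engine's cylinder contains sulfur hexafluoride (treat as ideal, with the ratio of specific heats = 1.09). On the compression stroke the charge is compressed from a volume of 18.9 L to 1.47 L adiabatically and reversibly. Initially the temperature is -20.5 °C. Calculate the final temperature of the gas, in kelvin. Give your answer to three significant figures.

For a reversible adiabat TV^(γ−1) is constant, so T₂ = T₁ (V₁/V₂)^(γ−1).
T₁ = -20.5 °C = 252.6 K.
T₂ = 252.6 × (18.9/1.47)^(0.09) = 317.9 K.

T₂ ≈ 318 K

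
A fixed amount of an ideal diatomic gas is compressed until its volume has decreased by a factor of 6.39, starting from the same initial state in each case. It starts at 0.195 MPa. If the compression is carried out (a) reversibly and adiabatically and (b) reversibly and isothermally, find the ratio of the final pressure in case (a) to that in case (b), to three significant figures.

P_adiabatic / P_isothermal ≈ 2.10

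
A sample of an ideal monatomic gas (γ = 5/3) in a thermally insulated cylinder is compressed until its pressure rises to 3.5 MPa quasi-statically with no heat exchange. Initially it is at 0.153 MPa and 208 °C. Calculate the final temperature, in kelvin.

T₂ ≈ 1680 K

Adiabatic: T₂/T₁ = (P₂/P₁)^((γ−1)/γ).
T₁ = 208 °C = 481.1 K.
T₂ = 481.1 × (3.5/0.153)^(2/5) = 1683 K.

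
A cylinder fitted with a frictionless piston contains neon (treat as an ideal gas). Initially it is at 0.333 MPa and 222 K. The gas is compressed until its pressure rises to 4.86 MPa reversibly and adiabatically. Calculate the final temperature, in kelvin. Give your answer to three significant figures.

T₂ ≈ 649 K

Adiabatic: T₂/T₁ = (P₂/P₁)^((γ−1)/γ).
For a monatomic ideal gas γ = 5/3, so (γ−1)/γ = 2/5.
T₂ = 222 × (4.86/0.333)^(2/5) = 648.7 K.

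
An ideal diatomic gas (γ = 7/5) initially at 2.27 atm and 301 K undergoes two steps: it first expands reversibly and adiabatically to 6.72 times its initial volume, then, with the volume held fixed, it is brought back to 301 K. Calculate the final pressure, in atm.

Adiabatic step (PV^γ = const): P₂ = 2.27×(1/6.72)^(7/5) = 0.1577 atm; T₂ = 301×(1/6.72)^(2/5) = 140.5 K.
Isochoric: P₃ = P₂(T₃/T₂) = 0.1577 × (301/140.5) = 0.3378 atm.

P₃ ≈ 0.338 atm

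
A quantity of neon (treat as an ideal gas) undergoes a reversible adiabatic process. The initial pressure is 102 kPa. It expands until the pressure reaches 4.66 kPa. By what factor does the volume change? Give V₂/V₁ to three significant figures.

V₂/V₁ ≈ 6.37

From PV^γ = const, V₂/V₁ = (P₁/P₂)^(1/γ).
For a monatomic ideal gas γ = 5/3.
V₂/V₁ = (102/4.66)^(3/5) = 6.37.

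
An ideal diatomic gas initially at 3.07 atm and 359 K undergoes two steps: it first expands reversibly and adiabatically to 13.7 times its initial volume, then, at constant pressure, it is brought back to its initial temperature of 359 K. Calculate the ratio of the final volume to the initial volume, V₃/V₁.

V₃/V₁ ≈ 39.0

For a diatomic ideal gas γ = 7/5.
Adiabatic step: V₂/V₁ = 13.7; T₂ = T₁·(1/13.7)^(2/5) = 126 K.
Isobaric step: V₃/V₂ = T₃/T₂ = 359/126.
V₃/V₁ = (V₂/V₁)(V₃/V₂) = 13.7 × (359/126) = 39.03.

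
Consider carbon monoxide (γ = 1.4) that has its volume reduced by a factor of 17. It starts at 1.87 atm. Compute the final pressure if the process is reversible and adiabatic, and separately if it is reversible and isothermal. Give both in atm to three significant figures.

adiabatic: 98.7 atm; isothermal: 31.8 atm

Isothermal: P₂ = P₁(V₁/V₂) = 1.87×17 = 31.79 atm.
Adiabatic: P₂ = P₁(V₁/V₂)^γ = 1.87×17^(1.4) = 98.73 atm.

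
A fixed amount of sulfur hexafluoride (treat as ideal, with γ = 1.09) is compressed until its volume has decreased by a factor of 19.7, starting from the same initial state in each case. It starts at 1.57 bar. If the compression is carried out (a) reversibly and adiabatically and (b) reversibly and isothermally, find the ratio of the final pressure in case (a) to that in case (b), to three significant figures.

P_adiabatic / P_isothermal ≈ 1.31

Isothermal: P_b = P₁(V₁/V₂) = 1.57×19.7.
Adiabatic: P_a = P₁(V₁/V₂)^γ = 1.57×19.7^(1.09).
P_a/P_b = (V₁/V₂)^(γ−1) = 19.7^(0.09) = 1.308.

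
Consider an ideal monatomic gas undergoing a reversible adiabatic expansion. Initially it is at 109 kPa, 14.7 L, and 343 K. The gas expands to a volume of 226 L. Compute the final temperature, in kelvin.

Adiabatic: T₁V₁^(γ−1) = T₂V₂^(γ−1) ⇒ T₂ = T₁ (V₁/V₂)^(γ−1).
γ = 5/3 for a monatomic ideal gas.
T₂ = 343 × (14.7/226)^(2/3) = 55.48 K.

T₂ ≈ 55.5 K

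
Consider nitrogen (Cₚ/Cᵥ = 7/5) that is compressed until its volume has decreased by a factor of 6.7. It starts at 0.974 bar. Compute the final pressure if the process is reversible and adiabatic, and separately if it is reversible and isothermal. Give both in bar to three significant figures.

adiabatic: 14.0 bar; isothermal: 6.53 bar

Isothermal: P₂ = P₁(V₁/V₂) = 0.974×6.7 = 6.526 bar.
Adiabatic: P₂ = P₁(V₁/V₂)^γ = 0.974×6.7^(7/5) = 13.97 bar.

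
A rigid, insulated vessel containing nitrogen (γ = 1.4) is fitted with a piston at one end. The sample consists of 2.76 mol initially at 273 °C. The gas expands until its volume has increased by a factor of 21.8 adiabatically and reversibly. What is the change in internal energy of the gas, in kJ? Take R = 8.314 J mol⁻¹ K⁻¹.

ΔU ≈ -22.2 kJ

For a reversible adiabat TV^(γ−1) is constant, so T₂ = T₁ (V₁/V₂)^(γ−1).
T₁ = 273 °C = 546.1 K.
T₂ = 546.1 × (1/21.8)^(0.4) = 159.2 K.
Q = 0, so ΔU = W_on_gas = nCᵥΔT with Cᵥ = R/(γ−1) = 20.79 J/(mol·K).
ΔU = 2.76 × 20.79 × (159.2 − 546.1) = -22200 J.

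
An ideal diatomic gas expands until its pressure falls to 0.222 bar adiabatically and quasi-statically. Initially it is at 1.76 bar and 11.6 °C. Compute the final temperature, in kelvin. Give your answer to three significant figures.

T₂ ≈ 158 K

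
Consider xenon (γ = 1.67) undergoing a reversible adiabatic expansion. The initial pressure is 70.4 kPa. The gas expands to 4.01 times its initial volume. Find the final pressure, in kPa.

P₂ ≈ 6.92 kPa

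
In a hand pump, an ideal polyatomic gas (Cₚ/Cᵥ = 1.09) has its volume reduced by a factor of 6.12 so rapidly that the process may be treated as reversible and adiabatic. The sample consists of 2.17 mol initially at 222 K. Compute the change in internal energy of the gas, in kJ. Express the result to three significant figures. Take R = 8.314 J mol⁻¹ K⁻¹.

ΔU ≈ 7.88 kJ

For a reversible adiabat TV^(γ−1) is constant, so T₂ = T₁ (V₁/V₂)^(γ−1).
T₂ = 222 × 6.12^(0.09) = 261.3 K.
Q = 0, so ΔU = W_on_gas = nCᵥΔT with Cᵥ = R/(γ−1) = 92.38 J/(mol·K).
ΔU = 2.17 × 92.38 × (261.3 − 222) = 7881 J.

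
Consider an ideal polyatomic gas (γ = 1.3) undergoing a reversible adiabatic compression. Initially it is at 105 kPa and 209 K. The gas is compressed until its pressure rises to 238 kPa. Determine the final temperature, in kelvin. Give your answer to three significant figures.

T₂ ≈ 252 K

Adiabatic: T₂/T₁ = (P₂/P₁)^((γ−1)/γ).
T₂ = 209 × (238/105)^(0.231) = 252.4 K.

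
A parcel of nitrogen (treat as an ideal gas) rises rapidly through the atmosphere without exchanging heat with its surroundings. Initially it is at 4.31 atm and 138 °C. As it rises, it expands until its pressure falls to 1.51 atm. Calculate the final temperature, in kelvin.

Along an adiabat T P^((1−γ)/γ) is constant, so T₂ = T₁ (P₂/P₁)^((γ−1)/γ).
For a diatomic ideal gas γ = 7/5, so (γ−1)/γ = 2/7.
T₁ = 138 °C = 411.1 K.
T₂ = 411.1 × (1.51/4.31)^(2/7) = 304.7 K.

T₂ ≈ 305 K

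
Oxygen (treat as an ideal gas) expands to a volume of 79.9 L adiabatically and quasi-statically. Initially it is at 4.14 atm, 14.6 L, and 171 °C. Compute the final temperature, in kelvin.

T₂ ≈ 225 K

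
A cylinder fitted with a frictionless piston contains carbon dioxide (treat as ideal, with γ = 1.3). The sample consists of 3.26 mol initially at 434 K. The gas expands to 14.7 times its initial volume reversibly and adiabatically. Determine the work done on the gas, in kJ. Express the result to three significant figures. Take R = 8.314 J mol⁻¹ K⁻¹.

W ≈ -21.7 kJ

Adiabatic: T₁V₁^(γ−1) = T₂V₂^(γ−1) ⇒ T₂ = T₁ (V₁/V₂)^(γ−1).
T₂ = 434 × (1/14.7)^(0.3) = 193.8 K.
Q = 0, so ΔU = W_on_gas = nCᵥΔT with Cᵥ = R/(γ−1) = 27.71 J/(mol·K).
ΔU = 3.26 × 27.71 × (193.8 − 434) = -21700 J.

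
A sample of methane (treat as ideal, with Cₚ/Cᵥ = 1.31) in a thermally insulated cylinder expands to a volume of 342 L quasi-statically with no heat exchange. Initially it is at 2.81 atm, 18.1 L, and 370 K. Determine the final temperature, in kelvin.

T₂ ≈ 149 K

For a reversible adiabat TV^(γ−1) is constant, so T₂ = T₁ (V₁/V₂)^(γ−1).
T₂ = 370 × (18.1/342)^(0.31) = 148.8 K.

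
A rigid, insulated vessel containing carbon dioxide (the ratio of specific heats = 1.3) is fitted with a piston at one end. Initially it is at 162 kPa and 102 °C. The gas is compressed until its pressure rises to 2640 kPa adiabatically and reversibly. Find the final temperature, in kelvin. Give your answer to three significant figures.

T₂ ≈ 714 K

Adiabatic: T₂/T₁ = (P₂/P₁)^((γ−1)/γ).
T₁ = 102 °C = 375.1 K.
T₂ = 375.1 × (2640/162)^(0.231) = 714.4 K.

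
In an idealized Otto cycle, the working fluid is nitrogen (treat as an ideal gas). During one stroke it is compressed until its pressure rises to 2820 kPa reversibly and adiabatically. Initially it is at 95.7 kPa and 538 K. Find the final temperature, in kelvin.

T₂ ≈ 1410 K

Adiabatic: T₂/T₁ = (P₂/P₁)^((γ−1)/γ).
For a diatomic ideal gas γ = 7/5, so (γ−1)/γ = 2/7.
T₂ = 538 × (2820/95.7)^(2/7) = 1414 K.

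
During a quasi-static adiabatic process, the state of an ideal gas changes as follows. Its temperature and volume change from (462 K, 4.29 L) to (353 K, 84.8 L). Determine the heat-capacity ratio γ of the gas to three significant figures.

TV^(γ−1) = const ⇒ γ − 1 = ln(T₂/T₁) / ln(V₁/V₂).
γ = 1 + ln(353/462) / ln(4.29/84.8) = 1.09.

γ ≈ 1.09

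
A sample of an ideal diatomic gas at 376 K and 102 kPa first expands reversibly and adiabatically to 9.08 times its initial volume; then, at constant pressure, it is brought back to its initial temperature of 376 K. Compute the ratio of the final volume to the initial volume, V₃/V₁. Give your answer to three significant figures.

V₃/V₁ ≈ 21.9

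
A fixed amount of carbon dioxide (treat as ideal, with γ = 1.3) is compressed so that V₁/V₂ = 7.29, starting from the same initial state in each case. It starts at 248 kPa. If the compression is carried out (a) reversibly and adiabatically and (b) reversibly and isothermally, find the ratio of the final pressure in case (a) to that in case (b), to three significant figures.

P_adiabatic / P_isothermal ≈ 1.81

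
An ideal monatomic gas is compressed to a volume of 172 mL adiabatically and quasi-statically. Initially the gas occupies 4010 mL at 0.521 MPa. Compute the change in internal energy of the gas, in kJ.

ΔU ≈ 22.4 kJ

γ = 5/3 for a monatomic ideal gas.
P₂ = P₁(V₁/V₂)^γ = 0.521×(4010/172)^(5/3) = 99.13 MPa.
For a reversible adiabat, W_by_gas = (P₁V₁ − P₂V₂)/(γ−1).
W_by = (521000×0.00401 − 9.913×10^7×0.000172) / (2/3) = -22440 J.
Q = 0 ⇒ ΔU = −W_by = 22440 J.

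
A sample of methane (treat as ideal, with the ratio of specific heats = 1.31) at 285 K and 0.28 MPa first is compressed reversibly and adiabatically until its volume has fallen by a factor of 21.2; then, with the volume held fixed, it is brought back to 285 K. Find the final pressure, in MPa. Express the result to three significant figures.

Adiabatic step (PV^γ = const): P₂ = 0.28×21.2^(1.31) = 15.3 MPa; T₂ = 285×21.2^(0.31) = 734.5 K.
Isochoric: P₃ = P₂(T₃/T₂) = 15.3 × (285/734.5) = 5.936 MPa.

P₃ ≈ 5.94 MPa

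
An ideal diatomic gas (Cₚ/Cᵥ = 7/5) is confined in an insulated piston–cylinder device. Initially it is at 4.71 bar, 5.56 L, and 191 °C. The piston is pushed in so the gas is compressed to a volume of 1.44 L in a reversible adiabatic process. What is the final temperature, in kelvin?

T₂ ≈ 797 K

Adiabatic: T₁V₁^(γ−1) = T₂V₂^(γ−1) ⇒ T₂ = T₁ (V₁/V₂)^(γ−1).
T₁ = 191 °C = 464.1 K.
T₂ = 464.1 × (5.56/1.44)^(2/5) = 796.8 K.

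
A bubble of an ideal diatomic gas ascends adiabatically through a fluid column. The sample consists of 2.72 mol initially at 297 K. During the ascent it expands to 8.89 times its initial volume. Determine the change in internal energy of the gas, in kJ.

ΔU ≈ -9.78 kJ

For a reversible adiabat TV^(γ−1) is constant, so T₂ = T₁ (V₁/V₂)^(γ−1).
γ = 7/5 for a diatomic ideal gas, so γ−1 = 2/5.
T₂ = 297 × (1/8.89)^(2/5) = 123.9 K.
Q = 0, so ΔU = W_on_gas = nCᵥΔT with Cᵥ = R/(γ−1) = 20.79 J/(mol·K).
ΔU = 2.72 × 20.79 × (123.9 − 297) = -9784 J.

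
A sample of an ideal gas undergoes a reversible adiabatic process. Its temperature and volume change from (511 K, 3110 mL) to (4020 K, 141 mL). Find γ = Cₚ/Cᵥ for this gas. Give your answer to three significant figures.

γ ≈ 1.67

TV^(γ−1) = const ⇒ γ − 1 = ln(T₂/T₁) / ln(V₁/V₂).
γ = 1 + ln(4020/511) / ln(3110/141) = 1.667.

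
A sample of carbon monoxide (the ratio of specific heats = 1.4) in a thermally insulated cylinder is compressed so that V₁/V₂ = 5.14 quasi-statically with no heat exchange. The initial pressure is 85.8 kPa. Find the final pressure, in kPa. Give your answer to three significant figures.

Adiabatic: P₁V₁^γ = P₂V₂^γ ⇒ P₂ = P₁ (V₁/V₂)^γ.
P₂ = 85.8 × 5.14^(1.4) = 848.9 kPa.

P₂ ≈ 849 kPa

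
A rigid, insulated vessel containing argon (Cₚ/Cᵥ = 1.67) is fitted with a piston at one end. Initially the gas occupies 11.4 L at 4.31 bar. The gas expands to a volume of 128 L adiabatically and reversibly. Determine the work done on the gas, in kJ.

W ≈ -5.88 kJ

P₂ = P₁(V₁/V₂)^γ = 4.31×(11.4/128)^(1.67) = 0.07594 bar.
For a reversible adiabat, W_by_gas = (P₁V₁ − P₂V₂)/(γ−1).
W_by = (431000×0.0114 − 7594×0.128) / (0.67) = 5883 J.
W_on_gas = −W_by = -5883 J.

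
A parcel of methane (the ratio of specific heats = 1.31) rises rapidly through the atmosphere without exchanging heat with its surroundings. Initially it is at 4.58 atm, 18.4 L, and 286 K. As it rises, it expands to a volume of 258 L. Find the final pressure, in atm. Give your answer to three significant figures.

Adiabatic: P₁V₁^γ = P₂V₂^γ ⇒ P₂ = P₁ (V₁/V₂)^γ.
P₂ = 4.58 × (18.4/258)^(1.31) = 0.1441 atm.

P₂ ≈ 0.144 atm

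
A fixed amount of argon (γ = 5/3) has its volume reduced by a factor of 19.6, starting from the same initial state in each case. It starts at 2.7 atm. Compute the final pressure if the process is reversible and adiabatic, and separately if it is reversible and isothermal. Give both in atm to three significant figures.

adiabatic: 385 atm; isothermal: 52.9 atm

Isothermal: P₂ = P₁(V₁/V₂) = 2.7×19.6 = 52.92 atm.
Adiabatic: P₂ = P₁(V₁/V₂)^γ = 2.7×19.6^(5/3) = 384.7 atm.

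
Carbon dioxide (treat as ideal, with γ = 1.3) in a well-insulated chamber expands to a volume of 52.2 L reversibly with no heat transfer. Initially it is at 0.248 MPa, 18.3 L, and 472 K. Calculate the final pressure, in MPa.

P₂ ≈ 0.0635 MPa

Adiabatic: P₁V₁^γ = P₂V₂^γ ⇒ P₂ = P₁ (V₁/V₂)^γ.
P₂ = 0.248 × (18.3/52.2)^(1.3) = 0.06348 MPa.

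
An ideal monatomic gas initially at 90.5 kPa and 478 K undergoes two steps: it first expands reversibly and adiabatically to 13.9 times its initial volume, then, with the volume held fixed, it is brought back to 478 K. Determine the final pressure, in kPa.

For a monatomic ideal gas γ = 5/3.
Adiabatic step (PV^γ = const): P₂ = 90.5×(1/13.9)^(5/3) = 1.126 kPa; T₂ = 478×(1/13.9)^(2/3) = 82.68 K.
Isochoric: P₃ = P₂(T₃/T₂) = 1.126 × (478/82.68) = 6.511 kPa.

P₃ ≈ 6.51 kPa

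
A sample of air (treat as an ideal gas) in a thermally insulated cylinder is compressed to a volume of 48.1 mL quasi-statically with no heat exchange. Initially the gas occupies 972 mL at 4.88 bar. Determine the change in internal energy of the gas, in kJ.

γ = 7/5 for a diatomic ideal gas.
P₂ = P₁(V₁/V₂)^γ = 4.88×(972/48.1)^(7/5) = 328.2 bar.
For a reversible adiabat, W_by_gas = (P₁V₁ − P₂V₂)/(γ−1).
W_by = (488000×0.000972 − 3.282×10^7×4.81×10^-5) / (2/5) = -2761 J.
Q = 0 ⇒ ΔU = −W_by = 2761 J.

ΔU ≈ 2.76 kJ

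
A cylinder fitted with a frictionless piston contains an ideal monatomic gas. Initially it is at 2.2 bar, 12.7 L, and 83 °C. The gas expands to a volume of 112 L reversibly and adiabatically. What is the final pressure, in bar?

P₂ ≈ 0.0584 bar

Adiabatic: P₁V₁^γ = P₂V₂^γ ⇒ P₂ = P₁ (V₁/V₂)^γ.
γ = 5/3 for a monatomic ideal gas.
P₂ = 2.2 × (12.7/112)^(5/3) = 0.05844 bar.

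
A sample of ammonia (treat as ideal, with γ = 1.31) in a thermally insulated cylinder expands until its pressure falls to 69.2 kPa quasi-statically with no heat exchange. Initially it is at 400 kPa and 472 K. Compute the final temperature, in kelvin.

Along an adiabat T P^((1−γ)/γ) is constant, so T₂ = T₁ (P₂/P₁)^((γ−1)/γ).
T₂ = 472 × (69.2/400)^(0.237) = 311.6 K.

T₂ ≈ 312 K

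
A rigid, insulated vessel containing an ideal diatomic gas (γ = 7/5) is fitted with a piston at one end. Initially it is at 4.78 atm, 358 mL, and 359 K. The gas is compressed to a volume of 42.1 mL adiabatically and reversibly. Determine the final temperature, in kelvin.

T₂ ≈ 845 K

Adiabatic: T₁V₁^(γ−1) = T₂V₂^(γ−1) ⇒ T₂ = T₁ (V₁/V₂)^(γ−1).
T₂ = 359 × (358/42.1)^(2/5) = 845.2 K.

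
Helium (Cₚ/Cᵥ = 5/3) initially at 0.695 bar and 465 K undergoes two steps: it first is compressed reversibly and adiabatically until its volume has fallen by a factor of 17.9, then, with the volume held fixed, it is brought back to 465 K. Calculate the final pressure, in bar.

Adiabatic step (PV^γ = const): P₂ = 0.695×17.9^(5/3) = 85.13 bar; T₂ = 465×17.9^(2/3) = 3182 K.
Isochoric: P₃ = P₂(T₃/T₂) = 85.13 × (465/3182) = 12.44 bar.

P₃ ≈ 12.4 bar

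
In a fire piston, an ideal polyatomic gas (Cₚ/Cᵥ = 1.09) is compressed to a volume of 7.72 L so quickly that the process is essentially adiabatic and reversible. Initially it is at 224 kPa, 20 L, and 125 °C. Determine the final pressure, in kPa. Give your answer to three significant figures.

Since PV^γ is constant along a reversible adiabat, P₂ = P₁ (V₁/V₂)^γ.
P₂ = 224 × (20/7.72)^(1.09) = 632.2 kPa.

P₂ ≈ 632 kPa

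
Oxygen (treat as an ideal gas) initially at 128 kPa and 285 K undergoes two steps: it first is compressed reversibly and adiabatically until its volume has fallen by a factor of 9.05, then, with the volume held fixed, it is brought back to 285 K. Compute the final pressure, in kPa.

For a diatomic ideal gas γ = 7/5.
Adiabatic step (PV^γ = const): P₂ = 128×9.05^(7/5) = 2796 kPa; T₂ = 285×9.05^(2/5) = 687.9 K.
Isochoric: P₃ = P₂(T₃/T₂) = 2796 × (285/687.9) = 1158 kPa.

P₃ ≈ 1160 kPa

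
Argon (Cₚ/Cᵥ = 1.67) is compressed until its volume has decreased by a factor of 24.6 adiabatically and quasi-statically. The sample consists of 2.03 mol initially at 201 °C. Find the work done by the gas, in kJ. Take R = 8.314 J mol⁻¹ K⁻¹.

W ≈ -90.2 kJ

Adiabatic: T₁V₁^(γ−1) = T₂V₂^(γ−1) ⇒ T₂ = T₁ (V₁/V₂)^(γ−1).
T₁ = 201 °C = 474.1 K.
T₂ = 474.1 × 24.6^(0.67) = 4054 K.
Q = 0, so ΔU = W_on_gas = nCᵥΔT with Cᵥ = R/(γ−1) = 12.41 J/(mol·K).
ΔU = 2.03 × 12.41 × (4054 − 474.1) = 90170 J.
Work done by the gas = −ΔU = -90170 J.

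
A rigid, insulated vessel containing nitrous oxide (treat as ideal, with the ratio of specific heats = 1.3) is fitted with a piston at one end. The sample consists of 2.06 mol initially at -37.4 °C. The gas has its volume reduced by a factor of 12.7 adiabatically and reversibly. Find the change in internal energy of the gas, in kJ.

ΔU ≈ 15.4 kJ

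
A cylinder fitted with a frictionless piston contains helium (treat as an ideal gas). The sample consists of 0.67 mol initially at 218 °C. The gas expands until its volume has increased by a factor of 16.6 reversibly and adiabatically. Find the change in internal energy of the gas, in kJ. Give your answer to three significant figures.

For a reversible adiabat TV^(γ−1) is constant, so T₂ = T₁ (V₁/V₂)^(γ−1).
γ = 5/3 for a monatomic ideal gas, so γ−1 = 2/3.
T₁ = 218 °C = 491.1 K.
T₂ = 491.1 × (1/16.6)^(2/3) = 75.48 K.
Q = 0, so ΔU = W_on_gas = nCᵥΔT with Cᵥ = R/(γ−1) = 12.47 J/(mol·K).
ΔU = 0.67 × 12.47 × (75.48 − 491.1) = -3473 J.

ΔU ≈ -3.47 kJ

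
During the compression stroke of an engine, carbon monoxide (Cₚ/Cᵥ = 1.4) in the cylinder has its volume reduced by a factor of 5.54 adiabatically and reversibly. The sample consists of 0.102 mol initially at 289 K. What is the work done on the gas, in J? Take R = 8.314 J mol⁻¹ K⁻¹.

W ≈ 603 J

For a reversible adiabat TV^(γ−1) is constant, so T₂ = T₁ (V₁/V₂)^(γ−1).
T₂ = 289 × 5.54^(0.4) = 573.2 K.
Q = 0, so ΔU = W_on_gas = nCᵥΔT with Cᵥ = R/(γ−1) = 20.79 J/(mol·K).
ΔU = 0.102 × 20.79 × (573.2 − 289) = 602.5 J.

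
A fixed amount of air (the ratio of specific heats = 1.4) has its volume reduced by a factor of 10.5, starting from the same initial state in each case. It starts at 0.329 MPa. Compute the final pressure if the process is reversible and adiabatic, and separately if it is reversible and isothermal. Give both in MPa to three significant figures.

adiabatic: 8.85 MPa; isothermal: 3.45 MPa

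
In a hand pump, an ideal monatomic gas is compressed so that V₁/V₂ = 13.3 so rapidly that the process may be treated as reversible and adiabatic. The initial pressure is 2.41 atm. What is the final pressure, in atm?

P₂ ≈ 180 atm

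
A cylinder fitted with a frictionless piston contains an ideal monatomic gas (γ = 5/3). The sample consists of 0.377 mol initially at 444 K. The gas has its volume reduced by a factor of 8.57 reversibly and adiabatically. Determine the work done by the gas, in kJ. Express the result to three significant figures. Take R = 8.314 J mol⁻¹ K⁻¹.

Adiabatic: T₁V₁^(γ−1) = T₂V₂^(γ−1) ⇒ T₂ = T₁ (V₁/V₂)^(γ−1).
T₂ = 444 × 8.57^(2/3) = 1859 K.
Q = 0, so ΔU = W_on_gas = nCᵥΔT with Cᵥ = R/(γ−1) = 12.47 J/(mol·K).
ΔU = 0.377 × 12.47 × (1859 − 444) = 6655 J.
Work done by the gas = −ΔU = -6655 J.

W ≈ -6.65 kJ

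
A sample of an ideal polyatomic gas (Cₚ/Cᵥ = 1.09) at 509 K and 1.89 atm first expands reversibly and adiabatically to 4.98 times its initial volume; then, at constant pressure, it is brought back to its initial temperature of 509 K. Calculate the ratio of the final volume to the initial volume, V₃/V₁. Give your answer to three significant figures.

V₃/V₁ ≈ 5.75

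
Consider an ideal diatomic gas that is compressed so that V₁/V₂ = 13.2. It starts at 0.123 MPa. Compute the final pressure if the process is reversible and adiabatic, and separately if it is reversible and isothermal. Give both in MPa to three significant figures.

adiabatic: 4.56 MPa; isothermal: 1.62 MPa

For a diatomic ideal gas γ = 7/5.
Isothermal: P₂ = P₁(V₁/V₂) = 0.123×13.2 = 1.624 MPa.
Adiabatic: P₂ = P₁(V₁/V₂)^γ = 0.123×13.2^(7/5) = 4.557 MPa.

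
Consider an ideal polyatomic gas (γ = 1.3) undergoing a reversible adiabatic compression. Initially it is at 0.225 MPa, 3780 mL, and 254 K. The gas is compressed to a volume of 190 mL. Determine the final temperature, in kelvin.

T₂ ≈ 623 K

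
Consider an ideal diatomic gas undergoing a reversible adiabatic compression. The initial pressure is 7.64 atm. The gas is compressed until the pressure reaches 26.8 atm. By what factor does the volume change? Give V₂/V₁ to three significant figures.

V₂/V₁ ≈ 0.408

From PV^γ = const, V₂/V₁ = (P₁/P₂)^(1/γ).
For a diatomic ideal gas γ = 7/5.
V₂/V₁ = (7.64/26.8)^(5/7) = 0.408.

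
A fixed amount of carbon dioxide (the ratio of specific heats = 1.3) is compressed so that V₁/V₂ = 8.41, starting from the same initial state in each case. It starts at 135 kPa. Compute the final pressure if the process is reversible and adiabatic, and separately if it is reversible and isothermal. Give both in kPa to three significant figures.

Isothermal: P₂ = P₁(V₁/V₂) = 135×8.41 = 1135 kPa.
Adiabatic: P₂ = P₁(V₁/V₂)^γ = 135×8.41^(1.3) = 2151 kPa.

adiabatic: 2150 kPa; isothermal: 1140 kPa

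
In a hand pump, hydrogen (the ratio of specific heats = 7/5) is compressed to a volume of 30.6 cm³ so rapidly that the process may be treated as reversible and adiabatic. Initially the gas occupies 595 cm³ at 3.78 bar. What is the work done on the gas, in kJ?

W ≈ 1.28 kJ

P₂ = P₁(V₁/V₂)^γ = 3.78×(595/30.6)^(7/5) = 240.9 bar.
For a reversible adiabat, W_by_gas = (P₁V₁ − P₂V₂)/(γ−1).
W_by = (378000×0.000595 − 2.409×10^7×3.06×10^-5) / (2/5) = -1280 J.
W_on_gas = −W_by = 1280 J.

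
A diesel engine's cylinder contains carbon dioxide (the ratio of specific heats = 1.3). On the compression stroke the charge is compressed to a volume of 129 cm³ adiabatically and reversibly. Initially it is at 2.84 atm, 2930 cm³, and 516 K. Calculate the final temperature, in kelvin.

T₂ ≈ 1320 K

For a reversible adiabat TV^(γ−1) is constant, so T₂ = T₁ (V₁/V₂)^(γ−1).
T₂ = 516 × (2930/129)^(0.3) = 1317 K.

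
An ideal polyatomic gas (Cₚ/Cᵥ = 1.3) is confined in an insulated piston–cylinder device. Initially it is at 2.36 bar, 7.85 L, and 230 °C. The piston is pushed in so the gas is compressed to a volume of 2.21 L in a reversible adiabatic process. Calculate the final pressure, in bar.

P₂ ≈ 12.3 bar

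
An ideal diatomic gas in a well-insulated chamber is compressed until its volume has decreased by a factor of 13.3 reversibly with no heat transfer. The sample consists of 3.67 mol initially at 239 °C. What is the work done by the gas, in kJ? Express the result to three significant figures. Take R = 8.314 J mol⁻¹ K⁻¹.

W ≈ -70.9 kJ

Adiabatic: T₁V₁^(γ−1) = T₂V₂^(γ−1) ⇒ T₂ = T₁ (V₁/V₂)^(γ−1).
γ = 7/5 for a diatomic ideal gas, so γ−1 = 2/5.
T₁ = 239 °C = 512.1 K.
T₂ = 512.1 × 13.3^(2/5) = 1442 K.
Q = 0, so ΔU = W_on_gas = nCᵥΔT with Cᵥ = R/(γ−1) = 20.79 J/(mol·K).
ΔU = 3.67 × 20.79 × (1442 − 512.1) = 70920 J.
Work done by the gas = −ΔU = -70920 J.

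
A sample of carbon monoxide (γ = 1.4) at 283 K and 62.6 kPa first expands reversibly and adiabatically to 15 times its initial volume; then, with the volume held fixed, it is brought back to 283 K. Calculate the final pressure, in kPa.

Adiabatic step (PV^γ = const): P₂ = 62.6×(1/15)^(1.4) = 1.413 kPa; T₂ = 283×(1/15)^(0.4) = 95.8 K.
Isochoric: P₃ = P₂(T₃/T₂) = 1.413 × (283/95.8) = 4.173 kPa.

P₃ ≈ 4.17 kPa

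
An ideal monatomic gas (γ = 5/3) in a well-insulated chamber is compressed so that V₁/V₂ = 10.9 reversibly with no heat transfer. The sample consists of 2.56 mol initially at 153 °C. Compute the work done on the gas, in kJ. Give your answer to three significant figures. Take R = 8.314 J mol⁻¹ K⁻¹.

Adiabatic: T₁V₁^(γ−1) = T₂V₂^(γ−1) ⇒ T₂ = T₁ (V₁/V₂)^(γ−1).
T₁ = 153 °C = 426.1 K.
T₂ = 426.1 × 10.9^(2/3) = 2095 K.
Q = 0, so ΔU = W_on_gas = nCᵥΔT with Cᵥ = R/(γ−1) = 12.47 J/(mol·K).
ΔU = 2.56 × 12.47 × (2095 − 426.1) = 53280 J.

W ≈ 53.3 kJ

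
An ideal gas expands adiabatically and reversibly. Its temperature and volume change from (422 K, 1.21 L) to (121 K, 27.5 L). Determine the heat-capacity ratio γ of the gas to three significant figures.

TV^(γ−1) = const ⇒ γ − 1 = ln(T₂/T₁) / ln(V₁/V₂).
γ = 1 + ln(121/422) / ln(1.21/27.5) = 1.4.

γ ≈ 1.40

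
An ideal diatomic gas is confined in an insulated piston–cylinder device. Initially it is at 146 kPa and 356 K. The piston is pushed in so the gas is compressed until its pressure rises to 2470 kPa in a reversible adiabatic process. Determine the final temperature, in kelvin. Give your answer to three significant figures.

Adiabatic: T₂/T₁ = (P₂/P₁)^((γ−1)/γ).
For a diatomic ideal gas γ = 7/5, so (γ−1)/γ = 2/7.
T₂ = 356 × (2470/146)^(2/7) = 798.7 K.

T₂ ≈ 799 K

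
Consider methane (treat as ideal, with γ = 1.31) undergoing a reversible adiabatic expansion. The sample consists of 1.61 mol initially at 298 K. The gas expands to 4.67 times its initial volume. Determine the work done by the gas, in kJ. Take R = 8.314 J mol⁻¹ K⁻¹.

W ≈ 4.89 kJ

For a reversible adiabat TV^(γ−1) is constant, so T₂ = T₁ (V₁/V₂)^(γ−1).
T₂ = 298 × (1/4.67)^(0.31) = 184.8 K.
Q = 0, so ΔU = W_on_gas = nCᵥΔT with Cᵥ = R/(γ−1) = 26.82 J/(mol·K).
ΔU = 1.61 × 26.82 × (184.8 − 298) = -4887 J.
Work done by the gas = −ΔU = 4887 J.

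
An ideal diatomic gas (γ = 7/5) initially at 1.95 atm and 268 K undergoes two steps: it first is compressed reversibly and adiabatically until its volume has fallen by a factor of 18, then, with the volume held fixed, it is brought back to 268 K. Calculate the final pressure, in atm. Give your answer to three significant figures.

P₃ ≈ 35.1 atm

Adiabatic step (PV^γ = const): P₂ = 1.95×18^(7/5) = 111.5 atm; T₂ = 268×18^(2/5) = 851.6 K.
Isochoric: P₃ = P₂(T₃/T₂) = 111.5 × (268/851.6) = 35.1 atm.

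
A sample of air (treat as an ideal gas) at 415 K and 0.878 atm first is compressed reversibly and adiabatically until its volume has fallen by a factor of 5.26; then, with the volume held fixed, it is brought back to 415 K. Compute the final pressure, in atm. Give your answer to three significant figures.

P₃ ≈ 4.62 atm

For a diatomic ideal gas γ = 7/5.
Adiabatic step (PV^γ = const): P₂ = 0.878×5.26^(7/5) = 8.972 atm; T₂ = 415×5.26^(2/5) = 806.2 K.
Isochoric: P₃ = P₂(T₃/T₂) = 8.972 × (415/806.2) = 4.618 atm.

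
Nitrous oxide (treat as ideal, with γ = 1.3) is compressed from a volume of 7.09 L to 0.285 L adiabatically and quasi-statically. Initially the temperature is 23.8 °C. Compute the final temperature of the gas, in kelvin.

T₂ ≈ 779 K

For a reversible adiabat TV^(γ−1) is constant, so T₂ = T₁ (V₁/V₂)^(γ−1).
T₁ = 23.8 °C = 296.9 K.
T₂ = 296.9 × (7.09/0.285)^(0.3) = 778.8 K.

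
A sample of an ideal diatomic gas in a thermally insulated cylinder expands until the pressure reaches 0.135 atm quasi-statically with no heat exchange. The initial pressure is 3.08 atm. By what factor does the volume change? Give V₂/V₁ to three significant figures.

V₂/V₁ ≈ 9.34

From PV^γ = const, V₂/V₁ = (P₁/P₂)^(1/γ).
For a diatomic ideal gas γ = 7/5.
V₂/V₁ = (3.08/0.135)^(5/7) = 9.336.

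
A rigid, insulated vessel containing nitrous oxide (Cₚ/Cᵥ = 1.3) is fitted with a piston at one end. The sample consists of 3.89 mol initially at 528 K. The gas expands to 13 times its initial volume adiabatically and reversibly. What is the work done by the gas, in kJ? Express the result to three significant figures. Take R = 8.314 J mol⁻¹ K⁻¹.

For a reversible adiabat TV^(γ−1) is constant, so T₂ = T₁ (V₁/V₂)^(γ−1).
T₂ = 528 × (1/13)^(0.3) = 244.6 K.
Q = 0, so ΔU = W_on_gas = nCᵥΔT with Cᵥ = R/(γ−1) = 27.71 J/(mol·K).
ΔU = 3.89 × 27.71 × (244.6 − 528) = -30550 J.
Work done by the gas = −ΔU = 30550 J.

W ≈ 30.6 kJ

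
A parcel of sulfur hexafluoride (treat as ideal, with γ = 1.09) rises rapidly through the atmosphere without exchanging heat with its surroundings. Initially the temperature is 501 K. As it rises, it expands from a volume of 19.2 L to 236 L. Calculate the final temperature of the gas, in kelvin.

Adiabatic: T₁V₁^(γ−1) = T₂V₂^(γ−1) ⇒ T₂ = T₁ (V₁/V₂)^(γ−1).
T₂ = 501 × (19.2/236)^(0.09) = 399.7 K.

T₂ ≈ 400 K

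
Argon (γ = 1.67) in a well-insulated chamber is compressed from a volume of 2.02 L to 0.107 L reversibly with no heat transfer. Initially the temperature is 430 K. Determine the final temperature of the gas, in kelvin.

Adiabatic: T₁V₁^(γ−1) = T₂V₂^(γ−1) ⇒ T₂ = T₁ (V₁/V₂)^(γ−1).
T₂ = 430 × (2.02/0.107)^(0.67) = 3079 K.

T₂ ≈ 3080 K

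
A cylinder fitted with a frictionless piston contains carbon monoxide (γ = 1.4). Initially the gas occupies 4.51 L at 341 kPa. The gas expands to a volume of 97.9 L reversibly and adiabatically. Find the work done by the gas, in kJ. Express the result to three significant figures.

W ≈ 2.72 kJ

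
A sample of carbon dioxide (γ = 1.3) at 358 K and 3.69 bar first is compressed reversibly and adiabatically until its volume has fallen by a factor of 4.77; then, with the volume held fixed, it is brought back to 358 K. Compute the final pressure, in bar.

P₃ ≈ 17.6 bar

Adiabatic step (PV^γ = const): P₂ = 3.69×4.77^(1.3) = 28.13 bar; T₂ = 358×4.77^(0.3) = 572.1 K.
Isochoric: P₃ = P₂(T₃/T₂) = 28.13 × (358/572.1) = 17.6 bar.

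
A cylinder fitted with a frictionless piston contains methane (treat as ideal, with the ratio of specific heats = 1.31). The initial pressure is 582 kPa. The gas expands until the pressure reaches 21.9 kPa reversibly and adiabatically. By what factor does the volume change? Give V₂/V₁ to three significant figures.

V₂/V₁ ≈ 12.2

From PV^γ = const, V₂/V₁ = (P₁/P₂)^(1/γ).
V₂/V₁ = (582/21.9)^(0.763) = 12.23.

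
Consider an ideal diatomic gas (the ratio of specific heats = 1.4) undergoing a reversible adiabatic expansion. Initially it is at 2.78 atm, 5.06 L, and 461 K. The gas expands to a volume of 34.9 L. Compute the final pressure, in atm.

P₂ ≈ 0.186 atm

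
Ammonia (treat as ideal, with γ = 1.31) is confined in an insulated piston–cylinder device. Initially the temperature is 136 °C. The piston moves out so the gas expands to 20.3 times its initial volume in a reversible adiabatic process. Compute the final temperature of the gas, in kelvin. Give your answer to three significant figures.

T₂ ≈ 161 K

For a reversible adiabat TV^(γ−1) is constant, so T₂ = T₁ (V₁/V₂)^(γ−1).
T₁ = 136 °C = 409.1 K.
T₂ = 409.1 × (1/20.3)^(0.31) = 160.9 K.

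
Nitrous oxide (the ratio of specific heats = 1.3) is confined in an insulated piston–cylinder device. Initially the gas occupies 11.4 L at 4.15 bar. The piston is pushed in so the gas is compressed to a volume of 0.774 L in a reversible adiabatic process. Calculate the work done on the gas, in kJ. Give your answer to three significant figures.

P₂ = P₁(V₁/V₂)^γ = 4.15×(11.4/0.774)^(1.3) = 137 bar.
For a reversible adiabat, W_by_gas = (P₁V₁ − P₂V₂)/(γ−1).
W_by = (415000×0.0114 − 1.37×10^7×0.000774) / (0.3) = -19570 J.
W_on_gas = −W_by = 19570 J.

W ≈ 19.6 kJ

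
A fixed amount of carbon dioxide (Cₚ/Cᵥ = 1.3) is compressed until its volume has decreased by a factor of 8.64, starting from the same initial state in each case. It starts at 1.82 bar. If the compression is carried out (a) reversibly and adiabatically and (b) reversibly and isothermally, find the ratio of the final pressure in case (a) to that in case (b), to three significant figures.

Isothermal: P_b = P₁(V₁/V₂) = 1.82×8.64.
Adiabatic: P_a = P₁(V₁/V₂)^γ = 1.82×8.64^(1.3).
P_a/P_b = (V₁/V₂)^(γ−1) = 8.64^(0.3) = 1.91.

P_adiabatic / P_isothermal ≈ 1.91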